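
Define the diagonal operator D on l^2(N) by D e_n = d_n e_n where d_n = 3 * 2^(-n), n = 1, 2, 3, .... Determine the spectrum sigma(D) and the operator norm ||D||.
sigma(D) = {3 * 2^(-n) : n ≥ 1} ∪ {0}; ||D|| = 3/2

A bounded diagonal operator on l^2 with diagonal entries d_n has spectrum equal to the closure of {d_n : n ≥ 1}: every d_n is an eigenvalue (with eigenvector e_n), so {d_n} ⊂ sigma(D); the spectrum is closed, so its closure is too; and for lambda not in the closure, (D - lambda I) has bounded inverse (the diagonal entries 1/(d_n - lambda) are bounded). For our sequence d_n = 3 * 2^(-n), n = 1, 2, 3, ...:
  - {d_n} = {3 * 2^(-n) : n ≥ 1}; the only limit point is 0
  - closure = {3 * 2^(-n) : n ≥ 1} ∪ {0}
For the norm: a diagonal operator has ||D|| = sup_n |d_n|. Here d_n = 3 * 2^(-n) is positive and decreasing, so sup_n |d_n| = d_1 = 3/2. So ||D|| = 3/2.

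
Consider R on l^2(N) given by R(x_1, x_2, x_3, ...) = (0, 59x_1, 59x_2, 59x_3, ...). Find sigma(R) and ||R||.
sigma(R) = closed disk {z in C : |z| ≤ 59}; ||R|| = 59

Note R = 59·U where U is the unit right shift (U x)_k = x_{k-1} (with x_0 := 0); so ||R|| = 59||U|| and sigma(R) = 59·sigma(U). ||R x||^2 = sum_{k≥1} |59x_k|^2 = 3481||x||^2, so ||R|| = 59 and sigma(R) ⊂ {|z| ≤ 59}. For any |lambda| < 59, the equation (R - lambda I) x = 0 forces x_1 = 0, then 59x_k = lambda x_{k+1} ⇒ x = 0, so R has no eigenvalues. But (R - lambda I) is not surjective for |lambda| < 59: solving (R - lambda I) x = e_1 would require x_n proportional to (lambda/59)^(-n), which is not in l^2. So every |lambda| < 59 lies in the residual spectrum. The boundary |lambda| = 59 is in the approximate point spectrum (the spectrum is closed). Hence sigma(R) is the closed disk of radius 59.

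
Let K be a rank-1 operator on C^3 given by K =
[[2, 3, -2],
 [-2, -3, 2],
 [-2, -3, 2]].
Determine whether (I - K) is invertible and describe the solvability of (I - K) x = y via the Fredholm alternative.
(I - K) is singular (det(I - K) = 0, i.e. 1 ∈ sigma(K)). (I - K) x = y is solvable iff y ⊥ ker((I - K)^*) = span{(2, 3, -2)}, i.e. iff 2y_1 + 3y_2 - 2y_3 = 0. When solvable, the solutions are x = y + c·(1, -1, -1), c arbitrary (ker(I - K) = span{(1, -1, -1)}, dimension 1).

K has rank 1, so it is an outer product K = u v^T: every row of K is a multiple of one row vector. Reading off the entries, u = (1, -1, -1) and v = (2, 3, -2) (row i of K equals u_i·v^T). A rank-one matrix u v^T satisfies K u = u (v·u) and kills the (2)-dimensional subspace v^⊥, so its characteristic polynomial is lambda^2 (lambda - v·u) with v·u = tr K = 1. Hence the eigenvalues of I - K are 1 (multiplicity 2) and 1 - (1) = 0, so det(I - K) = 0. (Direct check: I - K =
[[-1, -3, 2],
 [2, 4, -2],
 [2, 3, -1]]
has determinant 0.) So 1 is an eigenvalue of K and (I - K) is not invertible. The finite-dimensional Fredholm alternative says: either (I - K) is invertible, or ker(I - K) ≠ {0} and then range(I - K) = ker((I - K)^*)^⊥, with dim ker(I - K) = dim ker((I - K)^*). We are in the second case, so we need both kernels. Kernel of I - K: (I - K) u = u - u (v·u) = u - u = 0, so ker(I - K) = span{u} = span{(1, -1, -1)} (it is exactly 1-dimensional because rank(I - K) = 2). Kernel of the adjoint: K is real, so (I - K)^* = I - K^T = I - v u^T, and (I - v u^T) v = v - v (u·v) = 0; hence ker((I - K)^*) = span{v} = span{(2, 3, -2)}. Therefore (I - K) x = y is solvable iff <y, v> = 0, i.e. iff 2y_1 + 3y_2 - 2y_3 = 0. When this holds, K y = u (v·y) = 0, so (I - K) y = y and x = y is a particular solution; the full solution set is the line x = y + c·u = y + c·(1, -1, -1), c ∈ C.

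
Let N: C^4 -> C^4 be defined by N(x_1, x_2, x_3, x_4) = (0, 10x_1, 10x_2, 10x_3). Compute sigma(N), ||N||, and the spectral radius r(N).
sigma(N) = {0}; ||N|| = 10; r(N) = 0. (N is nilpotent with N^4 = 0.)

On C^4, N is a strictly lower-triangular matrix with 10 on the subdiagonal and zeros elsewhere, so its characteristic polynomial is lambda^4 and every eigenvalue is 0: sigma(N) = {0}. For the operator norm, N e_i = 10e_{i+1} for i = 1, ..., 3 and N e_4 = 0, so the singular values of N are 10 (with multiplicity 3) and 0; hence ||N|| = 10. The spectral radius r(N) = max|lambda| = 0. Note ||N|| > r(N) — characteristic of non-normal nilpotent operators. Indeed N^4 = 0.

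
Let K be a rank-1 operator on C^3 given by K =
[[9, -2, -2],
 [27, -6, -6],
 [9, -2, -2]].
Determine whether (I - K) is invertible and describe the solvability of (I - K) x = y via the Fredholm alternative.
(I - K) is singular (det(I - K) = 0, i.e. 1 ∈ sigma(K)). (I - K) x = y is solvable iff y ⊥ ker((I - K)^*) = span{(9, -2, -2)}, i.e. iff 9y_1 - 2y_2 - 2y_3 = 0. When solvable, the solutions are x = y + c·(1, 3, 1), c arbitrary (ker(I - K) = span{(1, 3, 1)}, dimension 1).

K has rank 1, so it is an outer product K = u v^T: every row of K is a multiple of one row vector. Reading off the entries, u = (1, 3, 1) and v = (9, -2, -2) (row i of K equals u_i·v^T). A rank-one matrix u v^T satisfies K u = u (v·u) and kills the (2)-dimensional subspace v^⊥, so its characteristic polynomial is lambda^2 (lambda - v·u) with v·u = tr K = 1. Hence the eigenvalues of I - K are 1 (multiplicity 2) and 1 - (1) = 0, so det(I - K) = 0. (Direct check: I - K =
[[-8, 2, 2],
 [-27, 7, 6],
 [-9, 2, 3]]
has determinant 0.) So 1 is an eigenvalue of K and (I - K) is not invertible. The finite-dimensional Fredholm alternative says: either (I - K) is invertible, or ker(I - K) ≠ {0} and then range(I - K) = ker((I - K)^*)^⊥, with dim ker(I - K) = dim ker((I - K)^*). We are in the second case, so we need both kernels. Kernel of I - K: (I - K) u = u - u (v·u) = u - u = 0, so ker(I - K) = span{u} = span{(1, 3, 1)} (it is exactly 1-dimensional because rank(I - K) = 2). Kernel of the adjoint: K is real, so (I - K)^* = I - K^T = I - v u^T, and (I - v u^T) v = v - v (u·v) = 0; hence ker((I - K)^*) = span{v} = span{(9, -2, -2)}. Therefore (I - K) x = y is solvable iff <y, v> = 0, i.e. iff 9y_1 - 2y_2 - 2y_3 = 0. When this holds, K y = u (v·y) = 0, so (I - K) y = y and x = y is a particular solution; the full solution set is the line x = y + c·u = y + c·(1, 3, 1), c ∈ C.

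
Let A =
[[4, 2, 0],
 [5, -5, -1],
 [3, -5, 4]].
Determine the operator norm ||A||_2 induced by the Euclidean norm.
||A||_2 ≈ 9.3587 (= sqrt(largest eigenvalue of A^T A))

||A||_2 = sigma_max(A) = sqrt(lambda_max(A^T A)). Form the symmetric matrix M = A^T A =
[[50, -32, 7],
 [-32, 54, -15],
 [7, -15, 17]].
Its characteristic polynomial (trace, sum of principal 2x2 minors, determinant of M give the coefficients) is
  p(λ) = det(λ I - M) = λ^3 - 121λ^2 + 3170λ - 21316.
No integer candidate from the rational root theorem (±divisors of 21316) is a root, so the roots are irrational. The cubic discriminant is Δ = 3558681844 > 0, so there are three distinct real roots. p(10) = -716 and p(11) = 244 have opposite signs, so a root lies in (10, 11); Newton's method refines it to λ ≈ 10.7274. p(22) = 508 and p(23) = -248 have opposite signs, so a root lies in (22, 23); Newton's method refines it to λ ≈ 22.6871. p(87) = -2872 and p(88) = 2092 have opposite signs, so a root lies in (87, 88); Newton's method refines it to λ ≈ 87.5855. Check (Vieta): the three roots sum to 121, matching tr M = 121.
So the eigenvalues of A^T A are ≈ 10.7274, 22.6871, 87.5855 (all ≥ 0, as they must be for A^T A). The largest is λ_max ≈ 87.5855, hence ||A||_2 = sqrt(λ_max) ≈ 9.3587.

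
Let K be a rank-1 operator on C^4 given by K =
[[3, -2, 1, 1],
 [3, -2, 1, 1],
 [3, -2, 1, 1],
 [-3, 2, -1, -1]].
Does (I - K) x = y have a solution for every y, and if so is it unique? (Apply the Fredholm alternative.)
(I - K) is singular (det(I - K) = 0, i.e. 1 ∈ sigma(K)). (I - K) x = y is solvable iff y ⊥ ker((I - K)^*) = span{(3, -2, 1, 1)}, i.e. iff 3y_1 - 2y_2 + y_3 + y_4 = 0. When solvable, the solutions are x = y + c·(1, 1, 1, -1), c arbitrary (ker(I - K) = span{(1, 1, 1, -1)}, dimension 1).

K has rank 1, so it is an outer product K = u v^T: every row of K is a multiple of one row vector. Reading off the entries, u = (1, 1, 1, -1) and v = (3, -2, 1, 1) (row i of K equals u_i·v^T). A rank-one matrix u v^T satisfies K u = u (v·u) and kills the (3)-dimensional subspace v^⊥, so its characteristic polynomial is lambda^3 (lambda - v·u) with v·u = tr K = 1. Hence the eigenvalues of I - K are 1 (multiplicity 3) and 1 - (1) = 0, so det(I - K) = 0. (Direct check: I - K =
[[-2, 2, -1, -1],
 [-3, 3, -1, -1],
 [-3, 2, 0, -1],
 [3, -2, 1, 2]]
has determinant 0.) So 1 is an eigenvalue of K and (I - K) is not invertible. The finite-dimensional Fredholm alternative says: either (I - K) is invertible, or ker(I - K) ≠ {0} and then range(I - K) = ker((I - K)^*)^⊥, with dim ker(I - K) = dim ker((I - K)^*). We are in the second case, so we need both kernels. Kernel of I - K: (I - K) u = u - u (v·u) = u - u = 0, so ker(I - K) = span{u} = span{(1, 1, 1, -1)} (it is exactly 1-dimensional because rank(I - K) = 3). Kernel of the adjoint: K is real, so (I - K)^* = I - K^T = I - v u^T, and (I - v u^T) v = v - v (u·v) = 0; hence ker((I - K)^*) = span{v} = span{(3, -2, 1, 1)}. Therefore (I - K) x = y is solvable iff <y, v> = 0, i.e. iff 3y_1 - 2y_2 + y_3 + y_4 = 0. When this holds, K y = u (v·y) = 0, so (I - K) y = y and x = y is a particular solution; the full solution set is the line x = y + c·u = y + c·(1, 1, 1, -1), c ∈ C.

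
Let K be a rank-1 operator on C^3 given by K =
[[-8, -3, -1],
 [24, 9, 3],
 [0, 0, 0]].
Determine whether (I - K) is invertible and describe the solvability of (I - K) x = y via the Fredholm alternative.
(I - K) is singular (det(I - K) = 0, i.e. 1 ∈ sigma(K)). (I - K) x = y is solvable iff y ⊥ ker((I - K)^*) = span{(-8, -3, -1)}, i.e. iff -8y_1 - 3y_2 - y_3 = 0. When solvable, the solutions are x = y + c·(1, -3, 0), c arbitrary (ker(I - K) = span{(1, -3, 0)}, dimension 1).

K has rank 1, so it is an outer product K = u v^T: every row of K is a multiple of one row vector. Reading off the entries, u = (1, -3, 0) and v = (-8, -3, -1) (row i of K equals u_i·v^T). A rank-one matrix u v^T satisfies K u = u (v·u) and kills the (2)-dimensional subspace v^⊥, so its characteristic polynomial is lambda^2 (lambda - v·u) with v·u = tr K = 1. Hence the eigenvalues of I - K are 1 (multiplicity 2) and 1 - (1) = 0, so det(I - K) = 0. (Direct check: I - K =
[[9, 3, 1],
 [-24, -8, -3],
 [0, 0, 1]]
has determinant 0.) So 1 is an eigenvalue of K and (I - K) is not invertible. The finite-dimensional Fredholm alternative says: either (I - K) is invertible, or ker(I - K) ≠ {0} and then range(I - K) = ker((I - K)^*)^⊥, with dim ker(I - K) = dim ker((I - K)^*). We are in the second case, so we need both kernels. Kernel of I - K: (I - K) u = u - u (v·u) = u - u = 0, so ker(I - K) = span{u} = span{(1, -3, 0)} (it is exactly 1-dimensional because rank(I - K) = 2). Kernel of the adjoint: K is real, so (I - K)^* = I - K^T = I - v u^T, and (I - v u^T) v = v - v (u·v) = 0; hence ker((I - K)^*) = span{v} = span{(-8, -3, -1)}. Therefore (I - K) x = y is solvable iff <y, v> = 0, i.e. iff -8y_1 - 3y_2 - y_3 = 0. When this holds, K y = u (v·y) = 0, so (I - K) y = y and x = y is a particular solution; the full solution set is the line x = y + c·u = y + c·(1, -3, 0), c ∈ C.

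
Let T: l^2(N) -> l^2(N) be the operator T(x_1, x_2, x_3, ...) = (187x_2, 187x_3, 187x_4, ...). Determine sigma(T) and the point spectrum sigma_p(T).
sigma(T) = closed disk {z in C : |z| ≤ 187}; sigma_p(T) = open disk {z in C : |z| < 187}

Note T = 187·V where V is the unit left shift (V x)_k = x_{k+1}; so sigma(T) = 187·sigma(V) and ||T|| = 187||V||. ||T x||^2 = 34969sum_{k≥2} |x_k|^2 ≤ 34969||x||^2, with equality on {x : x_1 = 0}, so ||T|| = 187. For any lambda with |lambda| < 187, set r = lambda/187 (|r| < 1); the vector x = (1, r, r^2, ...) is in l^2 and satisfies T x = 187(r, r^2, ...) = lambda x, so lambda is an eigenvalue. On the boundary |lambda| = 187 the geometric series diverges, so no l^2 eigenvector exists, but these lambda lie in the approximate point spectrum. Hence sigma(T) is the closed disk of radius 187 and sigma_p(T) is the open disk.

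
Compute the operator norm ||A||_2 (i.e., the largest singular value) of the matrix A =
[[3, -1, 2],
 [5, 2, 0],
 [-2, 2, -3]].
||A||_2 ≈ 6.5444 (= sqrt(largest eigenvalue of A^T A))

||A||_2 = sigma_max(A) = sqrt(lambda_max(A^T A)). Form the symmetric matrix M = A^T A =
[[38, 3, 12],
 [3, 9, -8],
 [12, -8, 13]].
Its characteristic polynomial (trace, sum of principal 2x2 minors, determinant of M give the coefficients) is
  p(λ) = det(λ I - M) = λ^3 - 60λ^2 + 736λ - 25.
No integer candidate from the rational root theorem (±divisors of 25) is a root, so the roots are irrational. The cubic discriminant is Δ = 353607701 > 0, so there are three distinct real roots. p(0) = -25 and p(1) = 652 have opposite signs, so a root lies in (0, 1); Newton's method refines it to λ ≈ 0.0341. p(17) = 60 and p(18) = -385 have opposite signs, so a root lies in (17, 18); Newton's method refines it to λ ≈ 17.1369. p(42) = -865 and p(43) = 190 have opposite signs, so a root lies in (42, 43); Newton's method refines it to λ ≈ 42.829. Check (Vieta): the three roots sum to 60, matching tr M = 60.
So the eigenvalues of A^T A are ≈ 0.0341, 17.1369, 42.829 (all ≥ 0, as they must be for A^T A). The largest is λ_max ≈ 42.829, hence ||A||_2 = sqrt(λ_max) ≈ 6.5444.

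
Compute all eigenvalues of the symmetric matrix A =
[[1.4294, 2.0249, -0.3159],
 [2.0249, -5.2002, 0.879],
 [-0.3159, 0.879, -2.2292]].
sigma(A) ≈ {-6, -2, 2}

A is real symmetric, so its spectrum consists of real eigenvalues. Expanding the characteristic polynomial of the displayed matrix gives
  det(λ I - A) = p(λ) = λ^3 + (6)λ^2 + (-4)λ + (-24).
Solving p(λ) = 0 yields eigenvalues ≈ -6, -2, 2. (A is shown rounded to 4 decimals, so these recover the underlying integer eigenvalues to within that precision.)
Verification: the trace of A = -6 equals the sum of eigenvalues -6, and det(A) ≈ 24.0002 matches the eigenvalue product 24.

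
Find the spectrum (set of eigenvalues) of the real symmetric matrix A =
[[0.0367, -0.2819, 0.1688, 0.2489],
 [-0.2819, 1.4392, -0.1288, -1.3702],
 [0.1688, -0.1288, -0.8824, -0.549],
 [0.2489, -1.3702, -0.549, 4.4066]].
sigma(A) ≈ {-1, 0, 1, 5}

A is real symmetric, so its spectrum consists of real eigenvalues. Expanding the characteristic polynomial of the displayed matrix gives
  det(λ I - A) = p(λ) = λ^4 + (-5)λ^3 + (-1)λ^2 + (5)λ + (0).
Solving p(λ) = 0 yields eigenvalues ≈ -1, 0, 1, 5. (A is shown rounded to 4 decimals, so these recover the underlying integer eigenvalues to within that precision.)
Verification: the trace of A = 5 equals the sum of eigenvalues 5, and det(A) ≈ -0.0002 matches the eigenvalue product 0.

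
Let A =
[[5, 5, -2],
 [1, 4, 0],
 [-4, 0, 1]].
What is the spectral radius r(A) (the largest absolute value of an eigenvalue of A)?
r(A) ≈ 7.6006

The eigenvalues of A are the roots of its characteristic polynomial. With M = A (coefficients from the trace, the sum of principal 2x2 minors, and det A):
  p(λ) = det(λ I - M) = λ^3 - 10λ^2 + 16λ + 17.
No integer candidate from the rational root theorem (±divisors of 17) is a root, so the roots are irrational. The cubic discriminant is Δ = 20453 > 0, so there are three distinct real roots. p(-1) = -10 and p(0) = 17 have opposite signs, so a root lies in (-1, 0); Newton's method refines it to λ ≈ -0.7176. p(3) = 2 and p(4) = -15 have opposite signs, so a root lies in (3, 4); Newton's method refines it to λ ≈ 3.1169. p(7) = -18 and p(8) = 17 have opposite signs, so a root lies in (7, 8); Newton's method refines it to λ ≈ 7.6006. Check (Vieta): the three roots sum to 10, matching tr M = 10.
Thus the eigenvalues (to 4 decimals) are -0.7176 (modulus 0.7176); 3.1169 (modulus 3.1169); 7.6006 (modulus 7.6006). The spectral radius is the largest modulus: r(A) ≈ 7.6006. (Cross-check: r(A) ≤ ||A||_2 ≈ 8.6404; equality holds whenever A is normal, though it can also hold for some non-normal A.)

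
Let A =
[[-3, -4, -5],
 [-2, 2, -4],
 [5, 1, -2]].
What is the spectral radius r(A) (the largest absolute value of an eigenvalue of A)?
r(A) ≈ 6.4783

The eigenvalues of A are the roots of its characteristic polynomial. With M = A (coefficients from the trace, the sum of principal 2x2 minors, and det A):
  p(λ) = det(λ I - M) = λ^3 + 3λ^2 + 17λ - 156.
No integer candidate from the rational root theorem (±divisors of 156) is a root, so the roots are irrational. The cubic discriminant is Δ = -800483 < 0, so there is one real root and a complex-conjugate pair. p(3) = -51 and p(4) = 24 have opposite signs, so a root lies in (3, 4); Newton's method refines it to λ ≈ 3.7171. Dividing out (λ - (3.7171)) leaves approximately λ^2 + 6.7171λ + 41.9682. For λ^2 + 6.7171λ + 41.9682 the discriminant is -122.7532. It is negative, so the remaining roots are the complex-conjugate pair λ ≈ -3.3586 ± 5.5397i. Their product equals the constant term, so |λ|^2 ≈ 41.9682 and |λ| ≈ 6.4783.
Thus the eigenvalues (to 4 decimals) are 3.7171 (modulus 3.7171); -3.3586 ± 5.5397i (modulus 6.4783). The spectral radius is the largest modulus: r(A) ≈ 6.4783. (Cross-check: r(A) ≤ ||A||_2 ≈ 7.8282; equality holds whenever A is normal, though it can also hold for some non-normal A.)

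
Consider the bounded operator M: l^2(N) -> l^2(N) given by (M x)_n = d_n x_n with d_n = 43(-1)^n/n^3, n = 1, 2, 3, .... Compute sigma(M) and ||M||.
sigma(M) = {43(-1)^n/n^3 : n ≥ 1} ∪ {0}; ||M|| = 43

A bounded diagonal operator on l^2 with diagonal entries d_n has spectrum equal to the closure of {d_n : n ≥ 1}: every d_n is an eigenvalue (with eigenvector e_n), so {d_n} ⊂ sigma(M); the spectrum is closed, so its closure is too; and for lambda not in the closure, (M - lambda I) has bounded inverse (the diagonal entries 1/(d_n - lambda) are bounded). For our sequence d_n = 43(-1)^n/n^3, n = 1, 2, 3, ...:
  - {d_n} = {43(-1)^n/n^3 : n ≥ 1}; the only limit point is 0
  - closure = {43(-1)^n/n^3 : n ≥ 1} ∪ {0}
For the norm: a diagonal operator has ||M|| = sup_n |d_n|. Here |d_n| = 43/n^3 is decreasing, so sup_n |d_n| = |d_1| = 43. So ||M|| = 43.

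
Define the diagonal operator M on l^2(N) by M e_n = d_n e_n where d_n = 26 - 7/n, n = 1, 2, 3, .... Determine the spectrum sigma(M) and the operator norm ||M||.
sigma(M) = {26 - 7/n : n ≥ 1} ∪ {26}; ||M|| = 26

A bounded diagonal operator on l^2 with diagonal entries d_n has spectrum equal to the closure of {d_n : n ≥ 1}: every d_n is an eigenvalue (with eigenvector e_n), so {d_n} ⊂ sigma(M); the spectrum is closed, so its closure is too; and for lambda not in the closure, (M - lambda I) has bounded inverse (the diagonal entries 1/(d_n - lambda) are bounded). For our sequence d_n = 26 - 7/n, n = 1, 2, 3, ...:
  - {d_n} = {26 - 7/n : n ≥ 1}; the only limit point is 26
  - closure = {26 - 7/n : n ≥ 1} ∪ {26}
For the norm: a diagonal operator has ||M|| = sup_n |d_n|. Here d_n = 26 - 7/n increases monotonically from d_1 = 19 toward 26, with all terms in [19, 26); so sup_n |d_n| = 26 (the supremum is the limit, not attained). So ||M|| = 26.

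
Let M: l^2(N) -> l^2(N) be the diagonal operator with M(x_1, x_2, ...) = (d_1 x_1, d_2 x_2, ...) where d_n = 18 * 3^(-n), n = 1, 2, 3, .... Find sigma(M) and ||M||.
sigma(M) = {18 * 3^(-n) : n ≥ 1} ∪ {0}; ||M|| = 6

A bounded diagonal operator on l^2 with diagonal entries d_n has spectrum equal to the closure of {d_n : n ≥ 1}: every d_n is an eigenvalue (with eigenvector e_n), so {d_n} ⊂ sigma(M); the spectrum is closed, so its closure is too; and for lambda not in the closure, (M - lambda I) has bounded inverse (the diagonal entries 1/(d_n - lambda) are bounded). For our sequence d_n = 18 * 3^(-n), n = 1, 2, 3, ...:
  - {d_n} = {18 * 3^(-n) : n ≥ 1}; the only limit point is 0
  - closure = {18 * 3^(-n) : n ≥ 1} ∪ {0}
For the norm: a diagonal operator has ||M|| = sup_n |d_n|. Here d_n = 18 * 3^(-n) is positive and decreasing, so sup_n |d_n| = d_1 = 18/3 = 6. So ||M|| = 6.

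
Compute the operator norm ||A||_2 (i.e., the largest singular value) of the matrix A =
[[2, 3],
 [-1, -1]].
||A||_2 = sqrt((15 + sqrt(221))/2) ≈ 3.8643 (= sqrt(largest eigenvalue of A^T A))

||A||_2 = sigma_max(A) = sqrt(lambda_max(A^T A)). Form the symmetric matrix M = A^T A =
[[5, 7],
 [7, 10]].
Its characteristic polynomial (trace, determinant of M give the coefficients) is
  p(λ) = det(λ I - M) = λ^2 - 15λ + 1.
For λ^2 - 15λ + 1 the discriminant is 221. It is nonnegative but not a perfect square, so the roots are real and irrational: λ = (15 ± sqrt(221))/2 ≈ 14.933, 0.067.
So the eigenvalues of A^T A are ≈ 0.067, 14.933 (all ≥ 0, as they must be for A^T A). The largest is λ_max = (15 + sqrt(221))/2 ≈ 14.933, hence ||A||_2 = sqrt(λ_max) = sqrt((15 + sqrt(221))/2) ≈ 3.8643.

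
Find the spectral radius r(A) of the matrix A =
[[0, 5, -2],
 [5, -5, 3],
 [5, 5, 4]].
r(A) ≈ 8.5538

The eigenvalues of A are the roots of its characteristic polynomial. With M = A (coefficients from the trace, the sum of principal 2x2 minors, and det A):
  p(λ) = det(λ I - M) = λ^3 + λ^2 - 50λ + 125.
No integer candidate from the rational root theorem (±divisors of 125) is a root, so the roots are irrational. The cubic discriminant is Δ = -32375 < 0, so there is one real root and a complex-conjugate pair. p(-9) = -73 and p(-8) = 77 have opposite signs, so a root lies in (-9, -8); Newton's method refines it to λ ≈ -8.5538. Dividing out (λ - (-8.5538)) leaves approximately λ^2 - 7.5538λ + 14.6134. For λ^2 - 7.5538λ + 14.6134 the discriminant is -1.394. It is negative, so the remaining roots are the complex-conjugate pair λ ≈ 3.7769 ± 0.5903i. Their product equals the constant term, so |λ|^2 ≈ 14.6134 and |λ| ≈ 3.8228.
Thus the eigenvalues (to 4 decimals) are -8.5538 (modulus 8.5538); 3.7769 ± 0.5903i (modulus 3.8228). The spectral radius is the largest modulus: r(A) ≈ 8.5538. (Cross-check: r(A) ≤ ||A||_2 ≈ 8.8679; equality holds whenever A is normal, though it can also hold for some non-normal A.)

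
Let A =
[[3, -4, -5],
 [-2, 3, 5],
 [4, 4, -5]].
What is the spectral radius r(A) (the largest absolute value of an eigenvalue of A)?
r(A) = (4 + sqrt(52))/2 ≈ 5.6056

The eigenvalues of A are the roots of its characteristic polynomial. With M = A (coefficients from the trace, the sum of principal 2x2 minors, and det A):
  p(λ) = det(λ I - M) = λ^3 - λ^2 - 29λ + 45.
By the rational root theorem any rational root is an integer divisor of 45. Testing λ = 5: p(5) = 125 - 25 - 145 + 45 = 0, so λ = 5 is a root. Dividing out (λ - 5) leaves p(λ) = (λ - 5)(λ^2 + 4λ - 9). For λ^2 + 4λ - 9 the discriminant is 52. It is nonnegative but not a perfect square, so the roots are real and irrational: λ = (-4 ± sqrt(52))/2 ≈ 1.6056, -5.6056.
Thus the eigenvalues (to 4 decimals) are 1.6056 (modulus 1.6056); -5.6056 (modulus 5.6056); 5 (modulus 5). The spectral radius is the largest modulus: r(A) = (4 + sqrt(52))/2 ≈ 5.6056. (Cross-check: r(A) ≤ ||A||_2 ≈ 10.2724; equality holds whenever A is normal, though it can also hold for some non-normal A.)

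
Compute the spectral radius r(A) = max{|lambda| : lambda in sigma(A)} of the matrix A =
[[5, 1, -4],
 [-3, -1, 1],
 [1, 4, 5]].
r(A) ≈ 6.6247

The eigenvalues of A are the roots of its characteristic polynomial. With M = A (coefficients from the trace, the sum of principal 2x2 minors, and det A):
  p(λ) = det(λ I - M) = λ^3 - 9λ^2 + 18λ - 15.
No integer candidate from the rational root theorem (±divisors of 15) is a root, so the roots are irrational. The cubic discriminant is Δ = -3159 < 0, so there is one real root and a complex-conjugate pair. p(6) = -15 and p(7) = 13 have opposite signs, so a root lies in (6, 7); Newton's method refines it to λ ≈ 6.6247. Dividing out (λ - (6.6247)) leaves approximately λ^2 - 2.3753λ + 2.2643. For λ^2 - 2.3753λ + 2.2643 the discriminant is -3.4149. It is negative, so the remaining roots are the complex-conjugate pair λ ≈ 1.1877 ± 0.924i. Their product equals the constant term, so |λ|^2 ≈ 2.2643 and |λ| ≈ 1.5047.
Thus the eigenvalues (to 4 decimals) are 6.6247 (modulus 6.6247); 1.1877 ± 0.924i (modulus 1.5047). The spectral radius is the largest modulus: r(A) ≈ 6.6247. (Cross-check: r(A) ≤ ||A||_2 ≈ 7.5735; equality holds whenever A is normal, though it can also hold for some non-normal A.)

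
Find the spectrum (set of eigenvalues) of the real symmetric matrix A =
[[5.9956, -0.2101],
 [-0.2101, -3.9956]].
sigma(A) ≈ {-4, 6}

A is real symmetric, so its spectrum consists of real eigenvalues. Expanding the characteristic polynomial of the displayed matrix gives
  det(λ I - A) = p(λ) = λ^2 + (-2)λ + (-24).
Solving p(λ) = 0 yields eigenvalues ≈ -4, 6. (A is shown rounded to 4 decimals, so these recover the underlying integer eigenvalues to within that precision.)
Verification: the trace of A = 2 equals the sum of eigenvalues 2, and det(A) ≈ -24.0002 matches the eigenvalue product -24.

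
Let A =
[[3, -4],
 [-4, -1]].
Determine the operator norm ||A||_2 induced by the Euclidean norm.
||A||_2 = sqrt((42 + sqrt(320))/2) ≈ 5.4721 (= sqrt(largest eigenvalue of A^T A))

||A||_2 = sigma_max(A) = sqrt(lambda_max(A^T A)). Form the symmetric matrix M = A^T A =
[[25, -8],
 [-8, 17]].
Its characteristic polynomial (trace, determinant of M give the coefficients) is
  p(λ) = det(λ I - M) = λ^2 - 42λ + 361.
For λ^2 - 42λ + 361 the discriminant is 320. It is nonnegative but not a perfect square, so the roots are real and irrational: λ = (42 ± sqrt(320))/2 ≈ 29.9443, 12.0557.
So the eigenvalues of A^T A are ≈ 12.0557, 29.9443 (all ≥ 0, as they must be for A^T A). The largest is λ_max = (42 + sqrt(320))/2 ≈ 29.9443, hence ||A||_2 = sqrt(λ_max) = sqrt((42 + sqrt(320))/2) ≈ 5.4721.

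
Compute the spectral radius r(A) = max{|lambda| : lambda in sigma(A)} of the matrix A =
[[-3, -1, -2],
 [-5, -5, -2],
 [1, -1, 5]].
r(A) ≈ 6.6514

The eigenvalues of A are the roots of its characteristic polynomial. With M = A (coefficients from the trace, the sum of principal 2x2 minors, and det A):
  p(λ) = det(λ I - M) = λ^3 + 3λ^2 - 30λ - 38.
No integer candidate from the rational root theorem (±divisors of 38) is a root, so the roots are irrational. The cubic discriminant is Δ = 142776 > 0, so there are three distinct real roots. p(-7) = -24 and p(-6) = 34 have opposite signs, so a root lies in (-7, -6); Newton's method refines it to λ ≈ -6.6514. p(-2) = 26 and p(-1) = -6 have opposite signs, so a root lies in (-2, -1); Newton's method refines it to λ ≈ -1.182. p(4) = -46 and p(5) = 12 have opposite signs, so a root lies in (4, 5); Newton's method refines it to λ ≈ 4.8334. Check (Vieta): the three roots sum to -3, matching tr M = -3.
Thus the eigenvalues (to 4 decimals) are -6.6514 (modulus 6.6514); -1.182 (modulus 1.182); 4.8334 (modulus 4.8334). The spectral radius is the largest modulus: r(A) ≈ 6.6514. (Cross-check: r(A) ≤ ||A||_2 ≈ 8.3648; equality holds whenever A is normal, though it can also hold for some non-normal A.)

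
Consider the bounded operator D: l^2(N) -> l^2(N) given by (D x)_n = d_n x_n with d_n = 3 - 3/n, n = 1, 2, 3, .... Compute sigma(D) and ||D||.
sigma(D) = {3 - 3/n : n ≥ 1} ∪ {3}; ||D|| = 3

A bounded diagonal operator on l^2 with diagonal entries d_n has spectrum equal to the closure of {d_n : n ≥ 1}: every d_n is an eigenvalue (with eigenvector e_n), so {d_n} ⊂ sigma(D); the spectrum is closed, so its closure is too; and for lambda not in the closure, (D - lambda I) has bounded inverse (the diagonal entries 1/(d_n - lambda) are bounded). For our sequence d_n = 3 - 3/n, n = 1, 2, 3, ...:
  - {d_n} = {3 - 3/n : n ≥ 1}; the only limit point is 3
  - closure = {3 - 3/n : n ≥ 1} ∪ {3}
For the norm: a diagonal operator has ||D|| = sup_n |d_n|. Here d_n = 3 - 3/n increases monotonically from d_1 = 0 toward 3, with all terms in [0, 3); so sup_n |d_n| = 3 (the supremum is the limit, not attained). So ||D|| = 3.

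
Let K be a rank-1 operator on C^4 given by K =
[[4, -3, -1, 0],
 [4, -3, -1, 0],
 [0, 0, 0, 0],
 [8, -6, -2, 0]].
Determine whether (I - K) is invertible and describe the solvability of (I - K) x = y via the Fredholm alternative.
(I - K) is singular (det(I - K) = 0, i.e. 1 ∈ sigma(K)). (I - K) x = y is solvable iff y ⊥ ker((I - K)^*) = span{(4, -3, -1, 0)}, i.e. iff 4y_1 - 3y_2 - y_3 = 0. When solvable, the solutions are x = y + c·(1, 1, 0, 2), c arbitrary (ker(I - K) = span{(1, 1, 0, 2)}, dimension 1).

K has rank 1, so it is an outer product K = u v^T: every row of K is a multiple of one row vector. Reading off the entries, u = (1, 1, 0, 2) and v = (4, -3, -1, 0) (row i of K equals u_i·v^T). A rank-one matrix u v^T satisfies K u = u (v·u) and kills the (3)-dimensional subspace v^⊥, so its characteristic polynomial is lambda^3 (lambda - v·u) with v·u = tr K = 1. Hence the eigenvalues of I - K are 1 (multiplicity 3) and 1 - (1) = 0, so det(I - K) = 0. (Direct check: I - K =
[[-3, 3, 1, 0],
 [-4, 4, 1, 0],
 [0, 0, 1, 0],
 [-8, 6, 2, 1]]
has determinant 0.) So 1 is an eigenvalue of K and (I - K) is not invertible. The finite-dimensional Fredholm alternative says: either (I - K) is invertible, or ker(I - K) ≠ {0} and then range(I - K) = ker((I - K)^*)^⊥, with dim ker(I - K) = dim ker((I - K)^*). We are in the second case, so we need both kernels. Kernel of I - K: (I - K) u = u - u (v·u) = u - u = 0, so ker(I - K) = span{u} = span{(1, 1, 0, 2)} (it is exactly 1-dimensional because rank(I - K) = 3). Kernel of the adjoint: K is real, so (I - K)^* = I - K^T = I - v u^T, and (I - v u^T) v = v - v (u·v) = 0; hence ker((I - K)^*) = span{v} = span{(4, -3, -1, 0)}. Therefore (I - K) x = y is solvable iff <y, v> = 0, i.e. iff 4y_1 - 3y_2 - y_3 = 0. When this holds, K y = u (v·y) = 0, so (I - K) y = y and x = y is a particular solution; the full solution set is the line x = y + c·u = y + c·(1, 1, 0, 2), c ∈ C.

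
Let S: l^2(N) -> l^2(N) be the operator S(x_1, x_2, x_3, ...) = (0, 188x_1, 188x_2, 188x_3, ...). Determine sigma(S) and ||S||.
sigma(S) = closed disk {z in C : |z| ≤ 188}; ||S|| = 188

Note S = 188·U where U is the unit right shift (U x)_k = x_{k-1} (with x_0 := 0); so ||S|| = 188||U|| and sigma(S) = 188·sigma(U). ||S x||^2 = sum_{k≥1} |188x_k|^2 = 35344||x||^2, so ||S|| = 188 and sigma(S) ⊂ {|z| ≤ 188}. For any |lambda| < 188, the equation (S - lambda I) x = 0 forces x_1 = 0, then 188x_k = lambda x_{k+1} ⇒ x = 0, so S has no eigenvalues. But (S - lambda I) is not surjective for |lambda| < 188: solving (S - lambda I) x = e_1 would require x_n proportional to (lambda/188)^(-n), which is not in l^2. So every |lambda| < 188 lies in the residual spectrum. The boundary |lambda| = 188 is in the approximate point spectrum (the spectrum is closed). Hence sigma(S) is the closed disk of radius 188.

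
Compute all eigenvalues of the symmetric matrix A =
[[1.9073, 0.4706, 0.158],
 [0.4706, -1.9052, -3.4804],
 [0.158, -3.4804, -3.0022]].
sigma(A) ≈ {-6, 1, 2}

A is real symmetric, so its spectrum consists of real eigenvalues. Expanding the characteristic polynomial of the displayed matrix gives
  det(λ I - A) = p(λ) = λ^3 + (3)λ^2 + (-16)λ + (12).
Solving p(λ) = 0 yields eigenvalues ≈ -6, 1, 2. (A is shown rounded to 4 decimals, so these recover the underlying integer eigenvalues to within that precision.)
Verification: the trace of A = -3 equals the sum of eigenvalues -3, and det(A) ≈ -11.9992 matches the eigenvalue product -12.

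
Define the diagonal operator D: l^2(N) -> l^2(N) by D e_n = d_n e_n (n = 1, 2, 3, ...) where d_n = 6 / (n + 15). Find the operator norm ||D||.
||D|| = 3/8 (attained at n = 1)

For D diagonal, ||D|| = sup_n |d_n| = sup_n 6/(n + 15). This is positive and strictly decreasing in n, so the supremum is attained at n = 1: d_1 = 6/(1 + 15) = 3/8. Hence ||D|| = 3/8.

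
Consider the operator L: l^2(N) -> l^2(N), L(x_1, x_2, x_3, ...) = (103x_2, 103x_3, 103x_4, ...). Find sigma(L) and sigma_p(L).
sigma(L) = closed disk {z in C : |z| ≤ 103}; sigma_p(L) = open disk {z in C : |z| < 103}

Note L = 103·V where V is the unit left shift (V x)_k = x_{k+1}; so sigma(L) = 103·sigma(V) and ||L|| = 103||V||. ||L x||^2 = 10609sum_{k≥2} |x_k|^2 ≤ 10609||x||^2, with equality on {x : x_1 = 0}, so ||L|| = 103. For any lambda with |lambda| < 103, set r = lambda/103 (|r| < 1); the vector x = (1, r, r^2, ...) is in l^2 and satisfies L x = 103(r, r^2, ...) = lambda x, so lambda is an eigenvalue. On the boundary |lambda| = 103 the geometric series diverges, so no l^2 eigenvector exists, but these lambda lie in the approximate point spectrum. Hence sigma(L) is the closed disk of radius 103 and sigma_p(L) is the open disk.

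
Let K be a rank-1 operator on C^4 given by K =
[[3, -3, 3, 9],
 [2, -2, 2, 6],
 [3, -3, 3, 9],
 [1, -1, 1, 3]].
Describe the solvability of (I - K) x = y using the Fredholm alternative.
(I - K) is invertible (det(I - K) = -6 ≠ 0), so for every y in C^4 the equation (I - K) x = y has a unique solution.

K has rank 1, so it is an outer product K = u v^T: every row of K is a multiple of one row vector. Reading off the entries, u = (3, 2, 3, 1) and v = (1, -1, 1, 3) (row i of K equals u_i·v^T). A rank-one matrix u v^T satisfies K u = u (v·u) and kills the (3)-dimensional subspace v^⊥, so its characteristic polynomial is lambda^3 (lambda - v·u) with v·u = tr K = 7. Hence the eigenvalues of I - K are 1 (multiplicity 3) and 1 - (7) = -6, so det(I - K) = -6. (Direct check: I - K =
[[-2, 3, -3, -9],
 [-2, 3, -2, -6],
 [-3, 3, -2, -9],
 [-1, 1, -1, -2]]
has determinant -6.) The finite-dimensional Fredholm alternative says: either (I - K) is invertible, or ker(I - K) ≠ {0} and then range(I - K) = ker((I - K)^*)^⊥, with dim ker(I - K) = dim ker((I - K)^*). Since det(I - K) ≠ 0, 1 is not an eigenvalue of K and ker(I - K) = {0}, so we are in the first case: for every y there is a unique x = (I - K)^(-1) y. Explicitly, by the Sherman–Morrison formula, (I - u v^T)^(-1) = I + u v^T/(1 - v·u), i.e. (I - K)^(-1) = I + K/(-6).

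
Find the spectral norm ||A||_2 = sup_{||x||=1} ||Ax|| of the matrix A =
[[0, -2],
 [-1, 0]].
||A||_2 = 2 (= sqrt(largest eigenvalue of A^T A))

||A||_2 = sigma_max(A) = sqrt(lambda_max(A^T A)). Form the symmetric matrix M = A^T A =
[[1, 0],
 [0, 4]].
Its characteristic polynomial (trace, determinant of M give the coefficients) is
  p(λ) = det(λ I - M) = λ^2 - 5λ + 4.
For λ^2 - 5λ + 4 the discriminant is 9. It is a perfect square (3^2), so the roots are rational: λ = (5 ± 3)/2 = 4, 1.
So the eigenvalues of A^T A are ≈ 1, 4 (all ≥ 0, as they must be for A^T A). The largest is λ_max = 4, hence ||A||_2 = sqrt(λ_max) = 2.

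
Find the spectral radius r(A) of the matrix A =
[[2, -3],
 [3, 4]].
r(A) = sqrt(17) ≈ 4.1231

The eigenvalues of A are the roots of its characteristic polynomial. With M = A (coefficients from the trace and determinant):
  p(λ) = det(λ I - M) = λ^2 - 6λ + 17.
For λ^2 - 6λ + 17 the discriminant is -32. It is negative, so the roots are the complex-conjugate pair λ = 3 ± (sqrt(32)/2) i ≈ 3 ± 2.8284i. For a conjugate pair the product of the roots equals the constant term, so |λ|^2 = 17 and |λ| = sqrt(17) ≈ 4.1231.
Thus the eigenvalues (to 4 decimals) are 3 ± 2.8284i (modulus 4.1231). The spectral radius is the largest modulus: r(A) = sqrt(17) ≈ 4.1231. (Cross-check: r(A) ≤ ||A||_2 ≈ 5.2426; equality holds whenever A is normal, though it can also hold for some non-normal A.)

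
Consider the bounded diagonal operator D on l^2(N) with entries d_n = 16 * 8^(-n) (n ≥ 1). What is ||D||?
||D|| = 2 (attained at n = 1)

For D diagonal, ||D|| = sup_n |d_n|. The sequence d_n = 16 * 8^(-n) is positive and strictly decreasing (ratio 8^(-1) < 1), so the supremum is d_1 = 16/8 = 2. Hence ||D|| = 2.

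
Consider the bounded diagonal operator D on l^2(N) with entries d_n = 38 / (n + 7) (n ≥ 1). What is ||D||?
||D|| = 19/4 (attained at n = 1)

For D diagonal, ||D|| = sup_n |d_n| = sup_n 38/(n + 7). This is positive and strictly decreasing in n, so the supremum is attained at n = 1: d_1 = 38/(1 + 7) = 19/4. Hence ||D|| = 19/4.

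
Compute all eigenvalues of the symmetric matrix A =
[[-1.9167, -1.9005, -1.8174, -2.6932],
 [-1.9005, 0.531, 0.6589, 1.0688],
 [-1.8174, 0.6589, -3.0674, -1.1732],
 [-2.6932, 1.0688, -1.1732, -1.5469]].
sigma(A) ≈ {-6, -2, -1, 3}

A is real symmetric, so its spectrum consists of real eigenvalues. Expanding the characteristic polynomial of the displayed matrix gives
  det(λ I - A) = p(λ) = λ^4 + (6)λ^3 + (-7)λ^2 + (-48)λ + (-36.001).
Solving p(λ) = 0 yields eigenvalues ≈ -6, -2, -1, 3. (A is shown rounded to 4 decimals, so these recover the underlying integer eigenvalues to within that precision.)
Verification: the trace of A = -6 equals the sum of eigenvalues -6, and det(A) ≈ -36.0010 matches the eigenvalue product -36.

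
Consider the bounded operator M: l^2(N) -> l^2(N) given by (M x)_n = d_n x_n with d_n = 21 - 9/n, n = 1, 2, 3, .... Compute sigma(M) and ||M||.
sigma(M) = {21 - 9/n : n ≥ 1} ∪ {21}; ||M|| = 21

A bounded diagonal operator on l^2 with diagonal entries d_n has spectrum equal to the closure of {d_n : n ≥ 1}: every d_n is an eigenvalue (with eigenvector e_n), so {d_n} ⊂ sigma(M); the spectrum is closed, so its closure is too; and for lambda not in the closure, (M - lambda I) has bounded inverse (the diagonal entries 1/(d_n - lambda) are bounded). For our sequence d_n = 21 - 9/n, n = 1, 2, 3, ...:
  - {d_n} = {21 - 9/n : n ≥ 1}; the only limit point is 21
  - closure = {21 - 9/n : n ≥ 1} ∪ {21}
For the norm: a diagonal operator has ||M|| = sup_n |d_n|. Here d_n = 21 - 9/n increases monotonically from d_1 = 12 toward 21, with all terms in [12, 21); so sup_n |d_n| = 21 (the supremum is the limit, not attained). So ||M|| = 21.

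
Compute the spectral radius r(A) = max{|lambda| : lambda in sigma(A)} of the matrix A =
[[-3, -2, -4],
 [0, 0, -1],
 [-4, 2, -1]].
r(A) ≈ 6.1562

The eigenvalues of A are the roots of its characteristic polynomial. With M = A (coefficients from the trace, the sum of principal 2x2 minors, and det A):
  p(λ) = det(λ I - M) = λ^3 + 4λ^2 - 11λ + 14.
No integer candidate from the rational root theorem (±divisors of 14) is a root, so the roots are irrational. The cubic discriminant is Δ = -12704 < 0, so there is one real root and a complex-conjugate pair. p(-7) = -56 and p(-6) = 8 have opposite signs, so a root lies in (-7, -6); Newton's method refines it to λ ≈ -6.1562. Dividing out (λ - (-6.1562)) leaves approximately λ^2 - 2.1562λ + 2.2741. For λ^2 - 2.1562λ + 2.2741 the discriminant is -4.4472. It is negative, so the remaining roots are the complex-conjugate pair λ ≈ 1.0781 ± 1.0544i. Their product equals the constant term, so |λ|^2 ≈ 2.2741 and |λ| ≈ 1.508.
Thus the eigenvalues (to 4 decimals) are -6.1562 (modulus 6.1562); 1.0781 ± 1.0544i (modulus 1.508). The spectral radius is the largest modulus: r(A) ≈ 6.1562. (Cross-check: r(A) ≤ ||A||_2 ≈ 6.1681; equality holds whenever A is normal, though it can also hold for some non-normal A.)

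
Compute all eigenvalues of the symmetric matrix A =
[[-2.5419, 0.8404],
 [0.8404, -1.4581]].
sigma(A) ≈ {-3, -1}

A is real symmetric, so its spectrum consists of real eigenvalues. Expanding the characteristic polynomial of the displayed matrix gives
  det(λ I - A) = p(λ) = λ^2 + (4)λ + (3).
Solving p(λ) = 0 yields eigenvalues ≈ -3, -1. (A is shown rounded to 4 decimals, so these recover the underlying integer eigenvalues to within that precision.)
Verification: the trace of A = -4 equals the sum of eigenvalues -4, and det(A) ≈ 3.0001 matches the eigenvalue product 3.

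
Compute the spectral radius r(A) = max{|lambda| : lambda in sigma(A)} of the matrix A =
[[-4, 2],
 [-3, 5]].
r(A) = (1 + sqrt(57))/2 ≈ 4.2749

The eigenvalues of A are the roots of its characteristic polynomial. With M = A (coefficients from the trace and determinant):
  p(λ) = det(λ I - M) = λ^2 - λ - 14.
For λ^2 - λ - 14 the discriminant is 57. It is nonnegative but not a perfect square, so the roots are real and irrational: λ = (1 ± sqrt(57))/2 ≈ 4.2749, -3.2749.
Thus the eigenvalues (to 4 decimals) are 4.2749 (modulus 4.2749); -3.2749 (modulus 3.2749). The spectral radius is the largest modulus: r(A) = (1 + sqrt(57))/2 ≈ 4.2749. (Cross-check: r(A) ≤ ||A||_2 ≈ 7.0772; equality holds whenever A is normal, though it can also hold for some non-normal A.)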